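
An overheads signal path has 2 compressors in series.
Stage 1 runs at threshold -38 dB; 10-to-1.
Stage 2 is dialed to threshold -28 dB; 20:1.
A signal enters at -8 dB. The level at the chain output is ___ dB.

-35 dB

Stage 1: 30 dB above -38 dB, reduced 10:1 to 3 dB above → -35 dB.
Stage 2: -35 dB is at or below the -28 dB threshold — no compression; output -35 dB.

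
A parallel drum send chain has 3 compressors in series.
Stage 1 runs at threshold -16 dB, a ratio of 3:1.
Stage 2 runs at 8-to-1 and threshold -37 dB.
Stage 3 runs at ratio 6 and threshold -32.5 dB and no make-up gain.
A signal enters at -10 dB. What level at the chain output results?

Stage 1: 6 dB above -16 dB, reduced 3:1 to 2 dB above → -14 dB.
Stage 2: -14 dB is 23 dB over -37 dB; at 8:1 that becomes 2.875 dB over, giving -34.125 dB.
Stage 3: below threshold (-34.125 ≤ -32.5); passes unchanged; output -34.125 dB.

-34.125 dB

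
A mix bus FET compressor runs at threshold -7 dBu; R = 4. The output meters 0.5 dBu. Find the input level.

23 dBu

That's 7.5 dB above the -7 dBu threshold.
Undo the ratio: input overshoot = 7.5 × 4 = 30 dB, giving input = 23 dBu.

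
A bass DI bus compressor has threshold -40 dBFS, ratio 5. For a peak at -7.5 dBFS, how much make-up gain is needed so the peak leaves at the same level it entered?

Overshoot 32.5 dB → 32.5/5 = 6.5 dB after compression, so the compressed level is -40 + 6.5 = -33.5 dBFS.
Make-up = target − compressed = -7.5 − (-33.5) = 26 dB.

26 dB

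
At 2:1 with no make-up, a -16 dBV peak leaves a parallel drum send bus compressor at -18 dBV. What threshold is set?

-20 dBV

Let T be the threshold. Output overshoot = (input overshoot)/R, so -18 − T = (-16 − T)/2.
2·(-18 − T) = -16 − T → 1·T = -36 − (-16) = -20.
T = -20/1 = -20 dBV.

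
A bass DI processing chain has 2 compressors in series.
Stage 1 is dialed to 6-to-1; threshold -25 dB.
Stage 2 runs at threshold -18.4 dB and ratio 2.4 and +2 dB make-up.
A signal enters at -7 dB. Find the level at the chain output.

Stage 1: 18 dB above -25 dB, reduced 6:1 to 3 dB above → -22 dB.
Stage 2: below threshold (-22 ≤ -18.4); passes unchanged; make-up brings it to -20 dB.

-20 dB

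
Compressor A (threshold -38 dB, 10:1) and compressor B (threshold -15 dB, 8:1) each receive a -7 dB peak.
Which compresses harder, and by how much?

A: 31 dB over, compressed to 3.1 dB over, so 27.9 dB of GR.
B: 8 dB over, compressed to 1 dB over, so 7 dB of GR.
Difference: 20.9 dB in favour of A.

A, by 20.9 dB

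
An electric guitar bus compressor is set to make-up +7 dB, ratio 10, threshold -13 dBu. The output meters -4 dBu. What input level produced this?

Remove make-up: -4 − 7 = -11 dBu.
The compressed level sits -11 − (-13) = 2 dB over threshold.
Before 10:1 compression the overshoot was 2 × 10 = 20 dB, so input = -13 + 20 = 7 dBu.

7 dBu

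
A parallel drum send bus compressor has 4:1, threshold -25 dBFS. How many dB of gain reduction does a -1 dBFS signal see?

18 dB

The signal is 24 dB above threshold.
A 4:1 ratio leaves 6 dB of that excess.
So the signal is attenuated by 24 − 6 = 18 dB.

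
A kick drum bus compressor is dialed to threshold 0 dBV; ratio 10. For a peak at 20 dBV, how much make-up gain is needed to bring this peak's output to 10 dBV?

The peak compresses to 0 + 20/10 = 2 dBV.
To reach 10 dBV requires 10 − 2 = 8 dB of make-up.

8 dB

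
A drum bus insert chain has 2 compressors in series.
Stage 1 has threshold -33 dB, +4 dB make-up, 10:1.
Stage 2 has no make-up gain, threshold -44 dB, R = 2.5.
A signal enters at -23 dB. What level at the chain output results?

-37.6 dB

Stage 1: -23 dB is 10 dB over -33 dB; at 10:1 that becomes 1 dB over, giving -32 dB; +4 dB make-up → -28 dB.
Stage 2: -28 dB is 16 dB over -44 dB; at 2.5:1 that becomes 6.4 dB over, giving -37.6 dB.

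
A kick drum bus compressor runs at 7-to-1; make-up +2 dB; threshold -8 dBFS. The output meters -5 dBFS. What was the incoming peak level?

Before make-up, the level was -5 − 2 = -7 dBFS.
Post-compression overshoot = -7 − (-8) = 1 dB.
Before 7:1 compression the overshoot was 1 × 7 = 7 dB, so input = -8 + 7 = -1 dBFS.

-1 dBFS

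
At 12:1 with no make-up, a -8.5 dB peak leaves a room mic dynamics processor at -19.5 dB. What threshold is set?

Gain reduction = -8.5 − (-19.5) = 11 dB; output overshoot = GR / (R − 1) = 11 / 11 = 1 dB.
Threshold = output − output overshoot = -19.5 − 1 = -20.5 dB.

-20.5 dB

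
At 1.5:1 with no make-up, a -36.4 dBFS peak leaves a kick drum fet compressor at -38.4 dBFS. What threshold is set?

-42.4 dBFS

Gain reduction = -36.4 − (-38.4) = 2 dB; output overshoot = GR / (R − 1) = 2 / 0.5 = 4 dB.
Threshold = output − output overshoot = -38.4 − 4 = -42.4 dBFS.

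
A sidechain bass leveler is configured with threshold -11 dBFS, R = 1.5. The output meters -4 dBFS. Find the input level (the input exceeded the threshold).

That's 7 dB above the -11 dBFS threshold.
Before 1.5:1 compression the overshoot was 7 × 1.5 = 10.5 dB, so input = -11 + 10.5 = -0.5 dBFS.

-0.5 dBFS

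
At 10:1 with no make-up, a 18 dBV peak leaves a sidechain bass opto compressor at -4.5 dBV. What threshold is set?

-7 dBV

Input is 25 dB above T (since output overshoot × R = input overshoot: (-4.5 − T)·10 = 18 − T gives T = -7 dBV).
Check: -7 + (18 − (-7))/10 = -7 + 2.5 = -4.5 dBV. ✓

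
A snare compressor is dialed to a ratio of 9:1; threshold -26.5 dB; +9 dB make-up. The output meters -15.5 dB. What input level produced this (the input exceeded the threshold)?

Before make-up, the level was -15.5 − 9 = -24.5 dB.
Post-compression overshoot = -24.5 − (-26.5) = 2 dB.
Before 9:1 compression the overshoot was 2 × 9 = 18 dB, so input = -26.5 + 18 = -8.5 dB.

-8.5 dB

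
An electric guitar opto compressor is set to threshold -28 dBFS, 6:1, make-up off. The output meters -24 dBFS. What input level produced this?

The compressed level sits -24 − (-28) = 4 dB over threshold.
Undo the ratio: input overshoot = 4 × 6 = 24 dB, giving input = -4 dBFS.

-4 dBFS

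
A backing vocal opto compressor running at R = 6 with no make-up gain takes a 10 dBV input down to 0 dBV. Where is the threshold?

-2 dBV

Gain reduction = 10 − 0 = 10 dB; output overshoot = GR / (R − 1) = 10 / 5 = 2 dB.
Threshold = output − output overshoot = 0 − 2 = -2 dBV.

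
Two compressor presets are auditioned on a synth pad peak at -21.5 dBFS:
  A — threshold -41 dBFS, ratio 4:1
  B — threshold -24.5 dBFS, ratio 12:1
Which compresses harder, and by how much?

A, by 11.875 dB

A: overshoot 19.5 dB → output overshoot 4.875 dB → GR 14.625 dB.
B: overshoot 3 dB → output overshoot 0.25 dB → GR 2.75 dB.
A applies 11.875 dB more gain reduction.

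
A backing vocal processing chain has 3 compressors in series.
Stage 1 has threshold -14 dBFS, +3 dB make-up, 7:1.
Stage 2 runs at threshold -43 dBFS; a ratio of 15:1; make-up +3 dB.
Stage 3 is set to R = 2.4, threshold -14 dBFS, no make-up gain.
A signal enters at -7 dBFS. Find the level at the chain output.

Stage 1: 7 dB above -14 dBFS, reduced 7:1 to 1 dB above → -13 dBFS; +3 dB make-up → -10 dBFS.
Stage 2: overshoot 33 dB → 33/15 = 2.2 dB → -40.8 dBFS; +3 dB make-up → -37.8 dBFS.
Stage 3: below threshold (-37.8 ≤ -14); passes unchanged; output -37.8 dBFS.

-37.8 dBFS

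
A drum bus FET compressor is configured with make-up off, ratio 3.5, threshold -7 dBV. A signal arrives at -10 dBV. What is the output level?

-10 dBV

-10 dBV is 3 dB below the -7 dBV threshold, so no gain reduction is applied.
Output = input = -10 dBV.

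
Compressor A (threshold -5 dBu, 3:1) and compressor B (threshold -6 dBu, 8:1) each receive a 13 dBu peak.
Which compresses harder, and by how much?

A: GR = 18 − 18/3 = 12 dB.
B: GR = 19 − 19/8 = 16.625 dB.
B applies 4.625 dB more gain reduction.

B, by 4.625 dB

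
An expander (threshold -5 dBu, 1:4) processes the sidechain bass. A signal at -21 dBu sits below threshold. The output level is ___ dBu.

-69 dBu

Below threshold, a 1:4 expander applies gain = (4−1)×(T − x) of attenuation.
(4−1) × 16 = 48 dB, so output = -21 − 48 = -69 dBu.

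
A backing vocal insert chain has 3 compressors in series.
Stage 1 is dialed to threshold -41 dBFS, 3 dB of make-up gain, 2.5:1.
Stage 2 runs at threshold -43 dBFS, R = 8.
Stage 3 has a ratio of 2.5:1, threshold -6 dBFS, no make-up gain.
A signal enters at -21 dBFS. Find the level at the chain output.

Stage 1: -21 dBFS is 20 dB over -41 dBFS; at 2.5:1 that becomes 8 dB over, giving -33 dBFS; +3 dB make-up → -30 dBFS.
Stage 2: overshoot 13 dB → 13/8 = 1.625 dB → -41.375 dBFS.
Stage 3: -41.375 dBFS ≤ -6 dBFS, so stage 3 doesn't engage; output -41.375 dBFS.

-41.375 dBFS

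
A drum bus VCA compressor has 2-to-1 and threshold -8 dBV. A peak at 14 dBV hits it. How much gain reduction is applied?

11 dB

14 dBV exceeds the threshold by 22 dB.
After 2:1 compression the overshoot becomes 22/2 = 11 dB.
Gain reduction = 22 − 11 = 11 dB.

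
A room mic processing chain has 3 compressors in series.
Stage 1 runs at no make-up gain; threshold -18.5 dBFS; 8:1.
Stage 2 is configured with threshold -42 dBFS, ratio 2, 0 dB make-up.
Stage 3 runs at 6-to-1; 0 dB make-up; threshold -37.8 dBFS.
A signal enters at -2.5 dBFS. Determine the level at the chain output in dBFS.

Stage 1: overshoot 16 dB → 16/8 = 2 dB → -16.5 dBFS.
Stage 2: -16.5 dBFS is 25.5 dB over -42 dBFS; at 2:1 that becomes 12.75 dB over, giving -29.25 dBFS.
Stage 3: overshoot 8.55 dB → 8.55/6 = 1.425 dB → -36.375 dBFS.

-36.375 dBFS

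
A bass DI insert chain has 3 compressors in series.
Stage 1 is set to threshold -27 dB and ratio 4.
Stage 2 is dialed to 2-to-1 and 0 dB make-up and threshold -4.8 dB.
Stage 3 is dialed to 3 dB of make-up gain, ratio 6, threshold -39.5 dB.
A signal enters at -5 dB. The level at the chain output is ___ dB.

Stage 1: -5 dB is 22 dB over -27 dB; at 4:1 that becomes 5.5 dB over, giving -21.5 dB.
Stage 2: below threshold (-21.5 ≤ -4.8); passes unchanged; output -21.5 dB.
Stage 3: overshoot 18 dB → 18/6 = 3 dB → -36.5 dB; +3 dB make-up → -33.5 dB.

-33.5 dB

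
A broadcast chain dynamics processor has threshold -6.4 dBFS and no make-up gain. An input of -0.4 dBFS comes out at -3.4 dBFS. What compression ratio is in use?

2:1

Input overshoot = -0.4 − (-6.4) = 6 dB; output overshoot = -3.4 − (-6.4) = 3 dB.
Ratio = 6 / 3 = 2.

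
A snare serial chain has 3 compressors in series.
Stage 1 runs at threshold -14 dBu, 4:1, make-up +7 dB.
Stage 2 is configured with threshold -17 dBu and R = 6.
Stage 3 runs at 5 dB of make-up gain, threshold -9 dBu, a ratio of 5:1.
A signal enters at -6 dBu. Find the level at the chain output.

-10 dBu

Stage 1: 8 dB above -14 dBu, reduced 4:1 to 2 dB above → -12 dBu; +7 dB make-up → -5 dBu.
Stage 2: -5 dBu is 12 dB over -17 dBu; at 6:1 that becomes 2 dB over, giving -15 dBu.
Stage 3: -15 dBu ≤ -9 dBu, so stage 3 doesn't engage; make-up brings it to -10 dBu.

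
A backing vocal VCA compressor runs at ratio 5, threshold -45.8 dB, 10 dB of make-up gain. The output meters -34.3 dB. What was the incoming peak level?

Before make-up, the level was -34.3 − 10 = -44.3 dB.
The compressed level sits -44.3 − (-45.8) = 1.5 dB over threshold.
Undo the ratio: input overshoot = 1.5 × 5 = 7.5 dB, giving input = -38.3 dB.

-38.3 dB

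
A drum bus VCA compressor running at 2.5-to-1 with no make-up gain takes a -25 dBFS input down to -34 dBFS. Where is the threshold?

Let T be the threshold. Output overshoot = (input overshoot)/R, so -34 − T = (-25 − T)/2.5.
2.5·(-34 − T) = -25 − T → 1.5·T = -85 − (-25) = -60.
T = -60/1.5 = -40 dBFS.

-40 dBFS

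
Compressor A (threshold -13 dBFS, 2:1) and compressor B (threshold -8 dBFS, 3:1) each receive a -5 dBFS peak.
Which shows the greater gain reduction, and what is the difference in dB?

A, by 2 dB

A: overshoot 8 dB → output overshoot 4 dB → GR 4 dB.
B: overshoot 3 dB → output overshoot 1 dB → GR 2 dB.
Difference: 2 dB in favour of A.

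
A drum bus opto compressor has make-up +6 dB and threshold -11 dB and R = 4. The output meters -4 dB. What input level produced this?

-7 dB

Remove make-up: -4 − 6 = -10 dB.
Post-compression overshoot = -10 − (-11) = 1 dB.
Input overshoot = R × output overshoot = 4 dB → input = -11 + 4 = -7 dB.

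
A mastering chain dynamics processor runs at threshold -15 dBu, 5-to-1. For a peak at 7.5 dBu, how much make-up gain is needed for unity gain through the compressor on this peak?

Without make-up, output = threshold + overshoot/5 = -15 + 4.5 = -10.5 dBu.
Gap to target: 18 dB.

18 dB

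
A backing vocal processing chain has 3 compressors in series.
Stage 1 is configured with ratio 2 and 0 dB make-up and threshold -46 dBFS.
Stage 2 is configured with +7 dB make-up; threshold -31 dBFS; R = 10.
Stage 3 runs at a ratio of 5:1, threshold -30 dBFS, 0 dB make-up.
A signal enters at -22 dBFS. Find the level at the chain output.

-29.4 dBFS

Stage 1: overshoot 24 dB → 24/2 = 12 dB → -34 dBFS.
Stage 2: below threshold (-34 ≤ -31); passes unchanged; make-up brings it to -27 dBFS.
Stage 3: overshoot 3 dB → 3/5 = 0.6 dB → -29.4 dBFS.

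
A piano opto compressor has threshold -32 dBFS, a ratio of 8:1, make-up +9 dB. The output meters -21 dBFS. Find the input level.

Stripping the +9 dB make-up gives -30 dBFS at the gain stage.
That's 2 dB above the -32 dBFS threshold.
Before 8:1 compression the overshoot was 2 × 8 = 16 dB, so input = -32 + 16 = -16 dBFS.

-16 dBFS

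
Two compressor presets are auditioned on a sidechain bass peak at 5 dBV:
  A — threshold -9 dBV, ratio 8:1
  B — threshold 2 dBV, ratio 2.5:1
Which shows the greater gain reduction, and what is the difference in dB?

A, by 10.45 dB

A: GR = 14 − 14/8 = 12.25 dB.
B: GR = 3 − 3/2.5 = 1.8 dB.
Difference: 10.45 dB in favour of A.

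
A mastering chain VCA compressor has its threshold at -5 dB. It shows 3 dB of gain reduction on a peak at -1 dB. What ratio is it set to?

Input overshoot = -1 − (-5) = 4 dB.
Output overshoot = 4 − 3 = 1 dB.
Ratio = input overshoot / output overshoot = 4 / 1 = 4.

4:1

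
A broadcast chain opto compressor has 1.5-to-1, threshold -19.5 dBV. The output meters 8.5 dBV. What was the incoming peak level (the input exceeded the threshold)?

The compressed level sits 8.5 − (-19.5) = 28 dB over threshold.
Undo the ratio: input overshoot = 28 × 1.5 = 42 dB, giving input = 22.5 dBV.

22.5 dBV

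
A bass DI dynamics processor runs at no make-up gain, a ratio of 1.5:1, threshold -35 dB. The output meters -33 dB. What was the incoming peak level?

That's 2 dB above the -35 dB threshold.
Before 1.5:1 compression the overshoot was 2 × 1.5 = 3 dB, so input = -35 + 3 = -32 dB.

-32 dB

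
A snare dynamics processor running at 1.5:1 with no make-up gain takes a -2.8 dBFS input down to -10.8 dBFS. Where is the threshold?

Input is 24 dB above T (since output overshoot × R = input overshoot: (-10.8 − T)·1.5 = -2.8 − T gives T = -26.8 dBFS).
Check: -26.8 + (-2.8 − (-26.8))/1.5 = -26.8 + 16 = -10.8 dBFS. ✓

-26.8 dBFS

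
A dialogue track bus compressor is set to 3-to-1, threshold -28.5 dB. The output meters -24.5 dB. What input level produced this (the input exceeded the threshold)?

The compressed level sits -24.5 − (-28.5) = 4 dB over threshold.
Input overshoot = R × output overshoot = 12 dB → input = -28.5 + 12 = -16.5 dB.

-16.5 dB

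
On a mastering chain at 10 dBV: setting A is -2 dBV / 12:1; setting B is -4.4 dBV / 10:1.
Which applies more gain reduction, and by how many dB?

A: GR = 12 − 12/12 = 11 dB.
B: GR = 14.4 − 14.4/10 = 12.96 dB.
Difference: 1.96 dB in favour of B.

B, by 1.96 dB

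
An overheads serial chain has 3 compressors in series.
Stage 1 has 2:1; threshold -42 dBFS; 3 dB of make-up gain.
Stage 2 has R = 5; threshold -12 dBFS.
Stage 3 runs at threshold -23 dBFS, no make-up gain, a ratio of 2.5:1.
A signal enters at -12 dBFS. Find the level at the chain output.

-24 dBFS

Stage 1: -12 dBFS is 30 dB over -42 dBFS; at 2:1 that becomes 15 dB over, giving -27 dBFS; +3 dB make-up → -24 dBFS.
Stage 2: -24 dBFS ≤ -12 dBFS, so stage 2 doesn't engage; output -24 dBFS.
Stage 3: -24 dBFS is at or below the -23 dBFS threshold — no compression; output -24 dBFS.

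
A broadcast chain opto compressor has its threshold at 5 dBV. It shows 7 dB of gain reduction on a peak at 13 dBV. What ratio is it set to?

Input overshoot = 13 − 5 = 8 dB.
Output overshoot = 8 − 7 = 1 dB.
Ratio = input overshoot / output overshoot = 8 / 1 = 8.

8:1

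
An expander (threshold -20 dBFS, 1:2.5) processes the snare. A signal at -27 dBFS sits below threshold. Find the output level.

-37.5 dBFS

Undershoot = (-20) − (-27) = 7 dB.
At 1:2.5, that expands to 17.5 dB under threshold.
Output = -20 − 17.5 = -37.5 dBFS.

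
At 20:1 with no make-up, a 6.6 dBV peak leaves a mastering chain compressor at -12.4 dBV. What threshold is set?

-13.4 dBV

Let T be the threshold. Output overshoot = (input overshoot)/R, so -12.4 − T = (6.6 − T)/20.
20·(-12.4 − T) = 6.6 − T → 19·T = -248 − 6.6 = -254.6.
T = -254.6/19 = -13.4 dBV.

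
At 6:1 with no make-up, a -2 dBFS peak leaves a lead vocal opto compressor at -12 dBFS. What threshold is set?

Input is 12 dB above T (since output overshoot × R = input overshoot: (-12 − T)·6 = -2 − T gives T = -14 dBFS).
Check: -14 + (-2 − (-14))/6 = -14 + 2 = -12 dBFS. ✓

-14 dBFS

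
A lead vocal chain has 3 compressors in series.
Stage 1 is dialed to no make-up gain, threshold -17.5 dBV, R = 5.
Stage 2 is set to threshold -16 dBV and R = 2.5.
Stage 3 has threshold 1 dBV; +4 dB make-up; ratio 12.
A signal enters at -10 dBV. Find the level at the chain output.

-12 dBV

Stage 1: 7.5 dB above -17.5 dBV, reduced 5:1 to 1.5 dB above → -16 dBV.
Stage 2: below threshold (-16 ≤ -16); passes unchanged; output -16 dBV.
Stage 3: -16 dBV is at or below the 1 dBV threshold — no compression; make-up brings it to -12 dBV.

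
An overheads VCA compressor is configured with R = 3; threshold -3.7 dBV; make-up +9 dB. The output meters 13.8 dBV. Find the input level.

21.8 dBV

Before make-up, the level was 13.8 − 9 = 4.8 dBV.
Post-compression overshoot = 4.8 − (-3.7) = 8.5 dB.
Undo the ratio: input overshoot = 8.5 × 3 = 25.5 dB, giving input = 21.8 dBV.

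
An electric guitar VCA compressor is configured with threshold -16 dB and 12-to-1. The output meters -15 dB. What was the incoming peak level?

-4 dB

That's 1 dB above the -16 dB threshold.
Input overshoot = R × output overshoot = 12 dB → input = -16 + 12 = -4 dB.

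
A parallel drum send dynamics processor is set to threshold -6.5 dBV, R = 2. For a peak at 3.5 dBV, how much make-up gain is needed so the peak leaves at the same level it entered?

5 dB

Without make-up, output = threshold + overshoot/2 = -6.5 + 5 = -1.5 dBV.
Gap to target: 5 dB.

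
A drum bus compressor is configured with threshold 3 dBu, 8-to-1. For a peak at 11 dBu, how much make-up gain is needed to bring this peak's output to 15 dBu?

11 dB

Overshoot 8 dB → 8/8 = 1 dB after compression, so the compressed level is 3 + 1 = 4 dBu.
Make-up = target − compressed = 15 − 4 = 11 dB.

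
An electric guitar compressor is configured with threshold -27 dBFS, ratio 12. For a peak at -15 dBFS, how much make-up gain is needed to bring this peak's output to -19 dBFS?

7 dB

Overshoot 12 dB → 12/12 = 1 dB after compression, so the compressed level is -27 + 1 = -26 dBFS.
Make-up = target − compressed = -19 − (-26) = 7 dB.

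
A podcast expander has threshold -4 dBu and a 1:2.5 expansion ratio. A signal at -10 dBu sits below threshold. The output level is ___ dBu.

The input is 6 dB below the -4 dBu threshold.
A 1:2.5 expander multiplies undershoot by 2.5: 6 × 2.5 = 15 dB below threshold.
Output = -4 − 15 = -19 dBu.

-19 dBu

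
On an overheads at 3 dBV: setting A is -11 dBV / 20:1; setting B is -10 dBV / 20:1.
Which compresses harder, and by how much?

A: 14 dB over, compressed to 0.7 dB over, so 13.3 dB of GR.
B: 13 dB over, compressed to 0.65 dB over, so 12.35 dB of GR.
A applies 0.95 dB more gain reduction.

A, by 0.95 dB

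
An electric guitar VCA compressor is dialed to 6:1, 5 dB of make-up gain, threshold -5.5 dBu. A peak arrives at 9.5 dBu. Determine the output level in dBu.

Overshoot: 9.5 − (-5.5) = 15 dB.
6:1 compression reduces that to 15/6 = 2.5 dB over.
Output = -5.5 + 2.5 = -3 dBu; make-up adds 5 dB, giving 2 dBu.

2 dBu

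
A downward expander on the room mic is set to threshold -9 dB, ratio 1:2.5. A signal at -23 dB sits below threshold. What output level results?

The input is 14 dB below the -9 dB threshold.
A 1:2.5 expander multiplies undershoot by 2.5: 14 × 2.5 = 35 dB below threshold.
Output = -9 − 35 = -44 dB.

-44 dB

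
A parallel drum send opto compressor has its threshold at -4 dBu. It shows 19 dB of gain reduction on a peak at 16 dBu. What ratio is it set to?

20:1

Input overshoot = 16 − (-4) = 20 dB.
Output overshoot = 20 − 19 = 1 dB.
Ratio = input overshoot / output overshoot = 20 / 1 = 20.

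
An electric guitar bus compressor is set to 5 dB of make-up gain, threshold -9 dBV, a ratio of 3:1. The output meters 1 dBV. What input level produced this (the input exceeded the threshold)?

Stripping the +5 dB make-up gives -4 dBV at the gain stage.
Post-compression overshoot = -4 − (-9) = 5 dB.
Undo the ratio: input overshoot = 5 × 3 = 15 dB, giving input = 6 dBV.

6 dBV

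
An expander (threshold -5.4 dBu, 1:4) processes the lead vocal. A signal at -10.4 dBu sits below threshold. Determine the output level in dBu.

-25.4 dBu

The input is 5 dB below the -5.4 dBu threshold.
A 1:4 expander multiplies undershoot by 4: 5 × 4 = 20 dB below threshold.
Output = -5.4 − 20 = -25.4 dBu.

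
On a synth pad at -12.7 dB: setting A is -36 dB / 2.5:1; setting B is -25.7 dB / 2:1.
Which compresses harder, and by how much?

A, by 7.48 dB

A: 23.3 dB over, compressed to 9.32 dB over, so 13.98 dB of GR.
B: 13 dB over, compressed to 6.5 dB over, so 6.5 dB of GR.
A applies 7.48 dB more gain reduction.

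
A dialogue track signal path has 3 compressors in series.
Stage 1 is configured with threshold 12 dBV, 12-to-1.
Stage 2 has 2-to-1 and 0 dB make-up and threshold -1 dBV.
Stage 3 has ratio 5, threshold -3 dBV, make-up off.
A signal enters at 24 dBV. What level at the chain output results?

Stage 1: overshoot 12 dB → 12/12 = 1 dB → 13 dBV.
Stage 2: 13 dBV is 14 dB over -1 dBV; at 2:1 that becomes 7 dB over, giving 6 dBV.
Stage 3: 6 dBV is 9 dB over -3 dBV; at 5:1 that becomes 1.8 dB over, giving -1.2 dBV.

-1.2 dBV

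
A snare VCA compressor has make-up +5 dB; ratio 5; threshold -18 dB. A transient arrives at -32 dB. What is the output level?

-27 dB

-32 dB is 14 dB below the -18 dB threshold, so no gain reduction is applied.
Make-up gain adds 5 dB: -32 + 5 = -27 dB.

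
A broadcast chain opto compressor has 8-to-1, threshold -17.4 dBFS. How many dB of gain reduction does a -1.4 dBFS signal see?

14 dB

-1.4 dBFS exceeds the threshold by 16 dB.
At 8:1, output sits 16/8 = 2 dB above threshold.
So the signal is attenuated by 16 − 2 = 14 dB.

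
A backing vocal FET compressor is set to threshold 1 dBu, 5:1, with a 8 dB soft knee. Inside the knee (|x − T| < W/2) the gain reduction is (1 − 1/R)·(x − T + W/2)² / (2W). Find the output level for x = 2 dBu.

x − T + W/2 = 2 − 1 + 4 = 5.
GR = (1 − 1/5) × 5² / 16 = 0.8 × 25 / 16 = 1.25 dB.
Output = 2 − 1.25 = 0.75 dBu.

0.75 dBu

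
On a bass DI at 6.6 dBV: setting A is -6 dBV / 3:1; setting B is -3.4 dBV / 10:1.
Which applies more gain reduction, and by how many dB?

B, by 0.6 dB

A: GR = 12.6 − 12.6/3 = 8.4 dB.
B: GR = 10 − 10/10 = 9 dB.
Difference: 0.6 dB in favour of B.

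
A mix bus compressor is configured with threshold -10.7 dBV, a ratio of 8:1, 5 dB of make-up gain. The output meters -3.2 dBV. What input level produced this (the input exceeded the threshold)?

9.3 dBV

Remove make-up: -3.2 − 5 = -8.2 dBV.
That's 2.5 dB above the -10.7 dBV threshold.
Undo the ratio: input overshoot = 2.5 × 8 = 20 dB, giving input = 9.3 dBV.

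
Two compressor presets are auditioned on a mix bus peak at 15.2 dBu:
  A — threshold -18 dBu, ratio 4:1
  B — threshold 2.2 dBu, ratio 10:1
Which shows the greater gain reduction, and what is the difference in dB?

A: 33.2 dB over, compressed to 8.3 dB over, so 24.9 dB of GR.
B: 13 dB over, compressed to 1.3 dB over, so 11.7 dB of GR.
A applies 13.2 dB more gain reduction.

A, by 13.2 dB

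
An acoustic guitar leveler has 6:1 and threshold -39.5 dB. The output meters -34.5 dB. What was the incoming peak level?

-9.5 dB

That's 5 dB above the -39.5 dB threshold.
Input overshoot = R × output overshoot = 30 dB → input = -39.5 + 30 = -9.5 dB.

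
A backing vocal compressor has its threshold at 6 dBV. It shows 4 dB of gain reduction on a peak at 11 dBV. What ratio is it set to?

5:1

Input overshoot = 11 − 6 = 5 dB.
Output overshoot = 5 − 4 = 1 dB.
Ratio = input overshoot / output overshoot = 5 / 1 = 5.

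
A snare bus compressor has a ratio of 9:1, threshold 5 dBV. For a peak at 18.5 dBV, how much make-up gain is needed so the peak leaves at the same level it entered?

12 dB

Without make-up, output = threshold + overshoot/9 = 5 + 1.5 = 6.5 dBV.
Gap to target: 12 dB.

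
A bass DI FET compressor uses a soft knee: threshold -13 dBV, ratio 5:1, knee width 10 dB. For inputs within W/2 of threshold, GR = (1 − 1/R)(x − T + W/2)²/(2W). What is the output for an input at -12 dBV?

-13.44 dBV

x − T + W/2 = -12 − (-13) + 5 = 6.
GR = (1 − 1/5) × 6² / 20 = 0.8 × 36 / 20 = 1.44 dB.
Output = -12 − 1.44 = -13.44 dBV.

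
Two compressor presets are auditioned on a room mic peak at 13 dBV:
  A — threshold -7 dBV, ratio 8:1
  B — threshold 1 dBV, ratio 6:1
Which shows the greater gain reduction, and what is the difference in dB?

A, by 7.5 dB

A: 20 dB over, compressed to 2.5 dB over, so 17.5 dB of GR.
B: 12 dB over, compressed to 2 dB over, so 10 dB of GR.
A applies 7.5 dB more gain reduction.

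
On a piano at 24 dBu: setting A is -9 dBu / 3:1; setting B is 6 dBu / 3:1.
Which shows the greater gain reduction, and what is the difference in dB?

A: overshoot 33 dB → output overshoot 11 dB → GR 22 dB.
B: overshoot 18 dB → output overshoot 6 dB → GR 12 dB.
A reduces 10 dB more.

A, by 10 dB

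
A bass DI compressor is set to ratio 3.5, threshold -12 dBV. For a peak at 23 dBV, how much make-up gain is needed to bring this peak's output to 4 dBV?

6 dB

Overshoot 35 dB → 35/3.5 = 10 dB after compression, so the compressed level is -12 + 10 = -2 dBV.
Make-up = target − compressed = 4 − (-2) = 6 dB.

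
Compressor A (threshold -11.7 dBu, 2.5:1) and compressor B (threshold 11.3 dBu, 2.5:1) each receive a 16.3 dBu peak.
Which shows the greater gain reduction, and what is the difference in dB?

A: 28 dB over, compressed to 11.2 dB over, so 16.8 dB of GR.
B: 5 dB over, compressed to 2 dB over, so 3 dB of GR.
A reduces 13.8 dB more.

A, by 13.8 dB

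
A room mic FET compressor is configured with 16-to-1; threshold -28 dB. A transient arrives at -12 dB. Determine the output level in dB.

-27 dB

Overshoot: -12 − (-28) = 16 dB.
The 16 dB excess becomes 1 dB after 16:1 reduction.
That puts the output at -27 dB.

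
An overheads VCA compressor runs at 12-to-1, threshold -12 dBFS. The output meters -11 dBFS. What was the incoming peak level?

0 dBFS

That's 1 dB above the -12 dBFS threshold.
Input overshoot = R × output overshoot = 12 dB → input = -12 + 12 = 0 dBFS.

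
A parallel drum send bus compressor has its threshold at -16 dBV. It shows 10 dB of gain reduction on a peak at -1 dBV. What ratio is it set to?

Input overshoot = -1 − (-16) = 15 dB.
Output overshoot = 15 − 10 = 5 dB.
Ratio = input overshoot / output overshoot = 15 / 5 = 3.

3:1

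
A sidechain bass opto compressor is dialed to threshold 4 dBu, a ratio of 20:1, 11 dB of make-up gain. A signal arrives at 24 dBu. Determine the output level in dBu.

16 dBu

24 dBu sits 20 dB over threshold.
The 20 dB excess becomes 1 dB after 20:1 reduction.
Output = 4 + 1 = 5 dBu; make-up adds 11 dB, giving 16 dBu.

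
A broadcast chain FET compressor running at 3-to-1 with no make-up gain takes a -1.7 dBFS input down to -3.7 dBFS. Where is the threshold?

-4.7 dBFS

Let T be the threshold. Output overshoot = (input overshoot)/R, so -3.7 − T = (-1.7 − T)/3.
3·(-3.7 − T) = -1.7 − T → 2·T = -11.1 − (-1.7) = -9.4.
T = -9.4/2 = -4.7 dBFS.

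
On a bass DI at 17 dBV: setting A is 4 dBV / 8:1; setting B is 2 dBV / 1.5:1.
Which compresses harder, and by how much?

A, by 6.375 dB

A: 13 dB over, compressed to 1.625 dB over, so 11.375 dB of GR.
B: 15 dB over, compressed to 10 dB over, so 5 dB of GR.
Difference: 6.375 dB in favour of A.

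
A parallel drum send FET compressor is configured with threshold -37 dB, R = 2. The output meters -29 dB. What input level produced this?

-21 dB

Post-compression overshoot = -29 − (-37) = 8 dB.
Undo the ratio: input overshoot = 8 × 2 = 16 dB, giving input = -21 dB.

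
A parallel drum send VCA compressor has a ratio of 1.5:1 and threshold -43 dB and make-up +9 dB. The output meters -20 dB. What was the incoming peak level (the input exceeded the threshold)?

Stripping the +9 dB make-up gives -29 dB at the gain stage.
Post-compression overshoot = -29 − (-43) = 14 dB.
Input overshoot = R × output overshoot = 21 dB → input = -43 + 21 = -22 dB.

-22 dB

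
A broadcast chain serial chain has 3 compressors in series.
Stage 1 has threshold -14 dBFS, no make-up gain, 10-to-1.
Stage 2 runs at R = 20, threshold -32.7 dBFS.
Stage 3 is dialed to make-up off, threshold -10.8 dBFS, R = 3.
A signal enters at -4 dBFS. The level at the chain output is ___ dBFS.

-31.715 dBFS

Stage 1: -4 dBFS is 10 dB over -14 dBFS; at 10:1 that becomes 1 dB over, giving -13 dBFS.
Stage 2: -13 dBFS is 19.7 dB over -32.7 dBFS; at 20:1 that becomes 0.985 dB over, giving -31.715 dBFS.
Stage 3: -31.715 dBFS is at or below the -10.8 dBFS threshold — no compression; output -31.715 dBFS.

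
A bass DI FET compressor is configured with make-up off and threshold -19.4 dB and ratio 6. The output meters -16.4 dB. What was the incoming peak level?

Post-compression overshoot = -16.4 − (-19.4) = 3 dB.
Undo the ratio: input overshoot = 3 × 6 = 18 dB, giving input = -1.4 dB.

-1.4 dB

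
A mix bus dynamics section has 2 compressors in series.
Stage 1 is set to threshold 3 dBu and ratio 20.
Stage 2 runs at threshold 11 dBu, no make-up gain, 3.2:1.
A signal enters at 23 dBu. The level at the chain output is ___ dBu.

4 dBu

Stage 1: 20 dB above 3 dBu, reduced 20:1 to 1 dB above → 4 dBu.
Stage 2: 4 dBu is at or below the 11 dBu threshold — no compression; output 4 dBu.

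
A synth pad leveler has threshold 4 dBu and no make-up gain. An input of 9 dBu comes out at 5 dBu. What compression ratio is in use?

5:1

Input overshoot = 9 − 4 = 5 dB; output overshoot = 5 − 4 = 1 dB.
Ratio = 5 / 1 = 5.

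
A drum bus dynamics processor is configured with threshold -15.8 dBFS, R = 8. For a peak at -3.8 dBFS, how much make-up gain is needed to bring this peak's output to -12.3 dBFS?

2 dB

Overshoot 12 dB → 12/8 = 1.5 dB after compression, so the compressed level is -15.8 + 1.5 = -14.3 dBFS.
Make-up = target − compressed = -12.3 − (-14.3) = 2 dB.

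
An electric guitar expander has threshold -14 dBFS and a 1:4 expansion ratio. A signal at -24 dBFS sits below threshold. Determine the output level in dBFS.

-54 dBFS

Undershoot = (-14) − (-24) = 10 dB.
At 1:4, that expands to 40 dB under threshold.
Output = -14 − 40 = -54 dBFS.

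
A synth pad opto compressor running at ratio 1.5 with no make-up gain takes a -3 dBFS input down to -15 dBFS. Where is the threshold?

Gain reduction = -3 − (-15) = 12 dB; output overshoot = GR / (R − 1) = 12 / 0.5 = 24 dB.
Threshold = output − output overshoot = -15 − 24 = -39 dBFS.

-39 dBFS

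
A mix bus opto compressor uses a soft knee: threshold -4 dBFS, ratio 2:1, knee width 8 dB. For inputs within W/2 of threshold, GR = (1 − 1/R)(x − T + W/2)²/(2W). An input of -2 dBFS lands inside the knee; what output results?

x − T + W/2 = -2 − (-4) + 4 = 6.
GR = (1 − 1/2) × 6² / 16 = 0.5 × 36 / 16 = 1.125 dB.
Output = -2 − 1.125 = -3.125 dBFS.

-3.125 dBFS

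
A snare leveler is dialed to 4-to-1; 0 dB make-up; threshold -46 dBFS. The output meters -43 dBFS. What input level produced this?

The compressed level sits -43 − (-46) = 3 dB over threshold.
Before 4:1 compression the overshoot was 3 × 4 = 12 dB, so input = -46 + 12 = -34 dBFS.

-34 dBFS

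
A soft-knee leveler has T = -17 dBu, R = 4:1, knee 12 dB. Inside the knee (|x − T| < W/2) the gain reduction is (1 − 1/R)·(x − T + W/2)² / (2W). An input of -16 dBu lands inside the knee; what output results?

x − T + W/2 = -16 − (-17) + 6 = 7.
GR = (1 − 1/4) × 7² / 24 = 0.75 × 49 / 24 = 1.53125 dB.
Output = -16 − 1.53125 = -17.53125 dBu.

-17.53125 dBu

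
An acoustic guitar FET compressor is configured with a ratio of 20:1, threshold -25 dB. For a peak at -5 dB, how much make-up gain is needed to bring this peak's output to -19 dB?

Without make-up, output = threshold + overshoot/20 = -25 + 1 = -24 dB.
Gap to target: 5 dB.

5 dB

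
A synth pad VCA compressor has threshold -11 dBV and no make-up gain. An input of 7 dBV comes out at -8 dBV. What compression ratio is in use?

Input overshoot = 7 − (-11) = 18 dB; output overshoot = -8 − (-11) = 3 dB.
Ratio = 18 / 3 = 6.

6:1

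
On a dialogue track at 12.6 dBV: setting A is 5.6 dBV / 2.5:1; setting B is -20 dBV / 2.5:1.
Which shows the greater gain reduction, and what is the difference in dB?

B, by 15.36 dB

A: GR = 7 − 7/2.5 = 4.2 dB.
B: GR = 32.6 − 32.6/2.5 = 19.56 dB.
B applies 15.36 dB more gain reduction.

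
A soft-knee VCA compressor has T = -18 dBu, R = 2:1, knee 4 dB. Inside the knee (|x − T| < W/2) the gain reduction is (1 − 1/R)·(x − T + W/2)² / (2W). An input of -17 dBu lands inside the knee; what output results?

x − T + W/2 = -17 − (-18) + 2 = 3.
GR = (1 − 1/2) × 3² / 8 = 0.5 × 9 / 8 = 0.5625 dB.
Output = -17 − 0.5625 = -17.5625 dBu.

-17.5625 dBu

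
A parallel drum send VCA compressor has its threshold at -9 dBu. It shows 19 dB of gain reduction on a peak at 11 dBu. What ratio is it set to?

20:1

Input overshoot = 11 − (-9) = 20 dB.
Output overshoot = 20 − 19 = 1 dB.
Ratio = input overshoot / output overshoot = 20 / 1 = 20.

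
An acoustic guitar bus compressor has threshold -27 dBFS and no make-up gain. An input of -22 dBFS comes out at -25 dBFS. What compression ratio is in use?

2.5:1

Input overshoot = -22 − (-27) = 5 dB; output overshoot = -25 − (-27) = 2 dB.
Ratio = 5 / 2 = 2.5.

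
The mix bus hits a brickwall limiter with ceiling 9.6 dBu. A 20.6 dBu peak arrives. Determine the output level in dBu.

9.6 dBu

At ∞:1, everything above 9.6 dBu is held at the ceiling.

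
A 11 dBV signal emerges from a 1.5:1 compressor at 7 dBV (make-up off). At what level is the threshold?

Input is 12 dB above T (since output overshoot × R = input overshoot: (7 − T)·1.5 = 11 − T gives T = -1 dBV).
Check: -1 + (11 − (-1))/1.5 = -1 + 8 = 7 dBV. ✓

-1 dBV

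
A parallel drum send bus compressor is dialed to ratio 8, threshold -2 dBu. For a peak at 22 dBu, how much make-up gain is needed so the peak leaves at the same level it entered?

Overshoot 24 dB → 24/8 = 3 dB after compression, so the compressed level is -2 + 3 = 1 dBu.
Make-up = target − compressed = 22 − 1 = 21 dB.

21 dB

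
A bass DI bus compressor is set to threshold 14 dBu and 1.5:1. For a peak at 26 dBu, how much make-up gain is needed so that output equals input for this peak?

Overshoot 12 dB → 12/1.5 = 8 dB after compression, so the compressed level is 14 + 8 = 22 dBu.
Make-up = target − compressed = 26 − 22 = 4 dB.

4 dB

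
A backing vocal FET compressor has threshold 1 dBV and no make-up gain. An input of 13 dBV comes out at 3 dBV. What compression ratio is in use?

6:1

Input overshoot = 13 − 1 = 12 dB; output overshoot = 3 − 1 = 2 dB.
Ratio = 12 / 2 = 6.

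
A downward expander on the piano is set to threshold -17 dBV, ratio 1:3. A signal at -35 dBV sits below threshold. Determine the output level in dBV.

-71 dBV

Undershoot = (-17) − (-35) = 18 dB.
At 1:3, that expands to 54 dB under threshold.
Output = -17 − 54 = -71 dBV.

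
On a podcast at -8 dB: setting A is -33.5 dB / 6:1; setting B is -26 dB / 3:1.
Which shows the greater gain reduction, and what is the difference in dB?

A, by 9.25 dB

A: 25.5 dB over, compressed to 4.25 dB over, so 21.25 dB of GR.
B: 18 dB over, compressed to 6 dB over, so 12 dB of GR.
Difference: 9.25 dB in favour of A.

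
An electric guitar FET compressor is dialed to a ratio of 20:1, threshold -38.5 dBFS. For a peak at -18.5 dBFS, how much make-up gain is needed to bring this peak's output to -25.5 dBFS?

The peak compresses to -38.5 + 20/20 = -37.5 dBFS.
To reach -25.5 dBFS requires -25.5 − (-37.5) = 12 dB of make-up.

12 dB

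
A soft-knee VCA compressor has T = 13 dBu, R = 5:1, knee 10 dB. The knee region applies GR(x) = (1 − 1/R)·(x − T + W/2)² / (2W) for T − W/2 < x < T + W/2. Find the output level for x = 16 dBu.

13.44 dBu

x − T + W/2 = 16 − 13 + 5 = 8.
GR = (1 − 1/5) × 8² / 20 = 0.8 × 64 / 20 = 2.56 dB.
Output = 16 − 2.56 = 13.44 dBu.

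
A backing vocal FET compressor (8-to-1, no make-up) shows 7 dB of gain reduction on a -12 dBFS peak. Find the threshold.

-20 dBFS

Gain reduction = -12 − (-19) = 7 dB; output overshoot = GR / (R − 1) = 7 / 7 = 1 dB.
Threshold = output − output overshoot = -19 − 1 = -20 dBFS.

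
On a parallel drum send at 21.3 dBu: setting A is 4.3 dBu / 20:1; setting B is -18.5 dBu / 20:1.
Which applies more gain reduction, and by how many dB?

A: GR = 17 − 17/20 = 16.15 dB.
B: GR = 39.8 − 39.8/20 = 37.81 dB.
Difference: 21.66 dB in favour of B.

B, by 21.66 dB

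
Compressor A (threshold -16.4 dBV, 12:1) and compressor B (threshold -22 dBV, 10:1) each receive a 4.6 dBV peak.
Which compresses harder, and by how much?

A: GR = 21 − 21/12 = 19.25 dB.
B: GR = 26.6 − 26.6/10 = 23.94 dB.
B reduces 4.69 dB more.

B, by 4.69 dB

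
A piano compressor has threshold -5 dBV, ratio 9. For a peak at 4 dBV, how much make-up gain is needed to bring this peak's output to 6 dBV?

10 dB

Overshoot 9 dB → 9/9 = 1 dB after compression, so the compressed level is -5 + 1 = -4 dBV.
Make-up = target − compressed = 6 − (-4) = 10 dB.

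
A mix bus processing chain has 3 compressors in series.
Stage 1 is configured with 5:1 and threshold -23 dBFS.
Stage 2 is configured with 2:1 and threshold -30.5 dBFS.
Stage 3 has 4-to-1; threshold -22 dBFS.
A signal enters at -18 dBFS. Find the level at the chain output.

Stage 1: -18 dBFS is 5 dB over -23 dBFS; at 5:1 that becomes 1 dB over, giving -22 dBFS.
Stage 2: -22 dBFS is 8.5 dB over -30.5 dBFS; at 2:1 that becomes 4.25 dB over, giving -26.25 dBFS.
Stage 3: -26.25 dBFS ≤ -22 dBFS, so stage 3 doesn't engage; output -26.25 dBFS.

-26.25 dBFS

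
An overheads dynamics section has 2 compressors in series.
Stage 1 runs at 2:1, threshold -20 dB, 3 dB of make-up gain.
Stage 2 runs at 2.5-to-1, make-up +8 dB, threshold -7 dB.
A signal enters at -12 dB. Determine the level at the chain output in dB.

-5 dB

Stage 1: -12 dB is 8 dB over -20 dB; at 2:1 that becomes 4 dB over, giving -16 dB; +3 dB make-up → -13 dB.
Stage 2: -13 dB ≤ -7 dB, so stage 2 doesn't engage; make-up brings it to -5 dB.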